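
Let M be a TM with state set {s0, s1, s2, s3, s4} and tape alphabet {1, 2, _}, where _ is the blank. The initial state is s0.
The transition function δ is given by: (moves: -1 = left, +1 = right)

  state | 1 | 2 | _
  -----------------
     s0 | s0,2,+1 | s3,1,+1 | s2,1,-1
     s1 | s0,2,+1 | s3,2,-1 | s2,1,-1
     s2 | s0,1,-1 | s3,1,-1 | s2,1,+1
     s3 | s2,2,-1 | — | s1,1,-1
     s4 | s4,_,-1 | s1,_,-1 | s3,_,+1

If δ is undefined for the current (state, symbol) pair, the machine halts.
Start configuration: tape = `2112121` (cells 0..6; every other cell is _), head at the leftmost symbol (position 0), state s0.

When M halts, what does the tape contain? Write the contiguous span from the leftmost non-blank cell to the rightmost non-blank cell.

s0 | ____[2]112121   read 2 → write 1, move +1, go to s3
s3 | ____1[1]12121   read 1 → write 2, move -1, go to s2
s2 | ____[1]212121   read 1 → write 1, move -1, go to s0
s0 | ___[_]1212121   read _ → write 1, move -1, go to s2
s2 | __[_]11212121   read _ → write 1, move +1, go to s2
s2 | __1[1]1212121   read 1 → write 1, move -1, go to s0
s0 | __[1]11212121   read 1 → write 2, move +1, go to s0
s0 | __2[1]1212121   read 1 → write 2, move +1, go to s0
s0 | __22[1]212121   read 1 → write 2, move +1, go to s0
s0 | __222[2]12121   read 2 → write 1, move +1, go to s3
s3 | __2221[1]2121   read 1 → write 2, move -1, go to s2
s2 | __222[1]22121   read 1 → write 1, move -1, go to s0
s0 | __22[2]122121   read 2 → write 1, move +1, go to s3
s3 | __221[1]22121   read 1 → write 2, move -1, go to s2
s2 | __22[1]222121   read 1 → write 1, move -1, go to s0
s0 | __2[2]1222121   read 2 → write 1, move +1, go to s3
s3 | __21[1]222121   read 1 → write 2, move -1, go to s2
s2 | __2[1]2222121   read 1 → write 1, move -1, go to s0
s0 | __[2]12222121   read 2 → write 1, move +1, go to s3
s3 | __1[1]2222121   read 1 → write 2, move -1, go to s2
s2 | __[1]22222121   read 1 → write 1, move -1, go to s0
s0 | _[_]122222121   read _ → write 1, move -1, go to s2
s2 | [_]1122222121   read _ → write 1, move +1, go to s2
s2 | 1[1]122222121   read 1 → write 1, move -1, go to s0
s0 | [1]1122222121   read 1 → write 2, move +1, go to s0
s0 | 2[1]122222121   read 1 → write 2, move +1, go to s0
s0 | 22[1]22222121   read 1 → write 2, move +1, go to s0
s0 | 222[2]2222121   read 2 → write 1, move +1, go to s3
s3 | 2221[2]222121
The non-blank tape span at halt is 22212222121.

22212222121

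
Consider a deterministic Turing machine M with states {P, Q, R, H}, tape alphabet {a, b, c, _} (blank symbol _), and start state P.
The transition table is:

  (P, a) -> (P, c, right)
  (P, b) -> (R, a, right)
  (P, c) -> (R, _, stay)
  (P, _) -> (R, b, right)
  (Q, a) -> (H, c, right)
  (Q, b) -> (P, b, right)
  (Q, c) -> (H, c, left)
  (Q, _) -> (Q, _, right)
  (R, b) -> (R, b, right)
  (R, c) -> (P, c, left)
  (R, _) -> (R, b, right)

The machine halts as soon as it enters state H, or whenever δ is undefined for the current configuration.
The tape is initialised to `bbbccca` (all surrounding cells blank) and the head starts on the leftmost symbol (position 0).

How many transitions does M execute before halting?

21

state=P head=0 tape=[b]bbccca   (P,b)→(R,a,right)
state=R head=1 tape=a[b]bccca   (R,b)→(R,b,right)
state=R head=2 tape=ab[b]ccca   (R,b)→(R,b,right)
state=R head=3 tape=abb[c]cca   (R,c)→(P,c,left)
state=P head=2 tape=ab[b]ccca   (P,b)→(R,a,right)
state=R head=3 tape=aba[c]cca   (R,c)→(P,c,left)
state=P head=2 tape=ab[a]ccca   (P,a)→(P,c,right)
state=P head=3 tape=abc[c]cca   (P,c)→(R,_,stay)
state=R head=3 tape=abc[_]cca   (R,_)→(R,b,right)
state=R head=4 tape=abcb[c]ca   (R,c)→(P,c,left)
state=P head=3 tape=abc[b]cca   (P,b)→(R,a,right)
state=R head=4 tape=abca[c]ca   (R,c)→(P,c,left)
state=P head=3 tape=abc[a]cca   (P,a)→(P,c,right)
state=P head=4 tape=abcc[c]ca   (P,c)→(R,_,stay)
state=R head=4 tape=abcc[_]ca   (R,_)→(R,b,right)
state=R head=5 tape=abccb[c]a   (R,c)→(P,c,left)
state=P head=4 tape=abcc[b]ca   (P,b)→(R,a,right)
state=R head=5 tape=abcca[c]a   (R,c)→(P,c,left)
state=P head=4 tape=abcc[a]ca   (P,a)→(P,c,right)
state=P head=5 tape=abccc[c]a   (P,c)→(R,_,stay)
state=R head=5 tape=abccc[_]a   (R,_)→(R,b,right)
state=R head=6 tape=abcccb[a]
M halts after 21 transitions.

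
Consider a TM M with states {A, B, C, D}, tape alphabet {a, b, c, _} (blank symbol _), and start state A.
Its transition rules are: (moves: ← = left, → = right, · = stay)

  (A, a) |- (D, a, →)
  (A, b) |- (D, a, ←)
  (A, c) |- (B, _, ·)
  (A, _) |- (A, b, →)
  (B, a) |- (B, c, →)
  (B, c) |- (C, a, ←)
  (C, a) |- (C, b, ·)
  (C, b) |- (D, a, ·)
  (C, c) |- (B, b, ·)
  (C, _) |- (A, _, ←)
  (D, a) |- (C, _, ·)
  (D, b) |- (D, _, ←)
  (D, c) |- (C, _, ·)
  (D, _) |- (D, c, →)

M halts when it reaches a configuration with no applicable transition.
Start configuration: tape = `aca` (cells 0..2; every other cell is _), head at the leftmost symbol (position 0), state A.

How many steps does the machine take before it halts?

8

A | [a]ca   read a → write a, move →, go to D
D | a[c]a   read c → write _, move ·, go to C
C | a[_]a   read _ → write _, move ←, go to A
A | [a]_a   read a → write a, move →, go to D
D | a[_]a   read _ → write c, move →, go to D
D | ac[a]   read a → write _, move ·, go to C
C | ac[_]   read _ → write _, move ←, go to A
A | a[c]_   read c → write _, move ·, go to B
B | a[_]_
M halts after 8 transitions.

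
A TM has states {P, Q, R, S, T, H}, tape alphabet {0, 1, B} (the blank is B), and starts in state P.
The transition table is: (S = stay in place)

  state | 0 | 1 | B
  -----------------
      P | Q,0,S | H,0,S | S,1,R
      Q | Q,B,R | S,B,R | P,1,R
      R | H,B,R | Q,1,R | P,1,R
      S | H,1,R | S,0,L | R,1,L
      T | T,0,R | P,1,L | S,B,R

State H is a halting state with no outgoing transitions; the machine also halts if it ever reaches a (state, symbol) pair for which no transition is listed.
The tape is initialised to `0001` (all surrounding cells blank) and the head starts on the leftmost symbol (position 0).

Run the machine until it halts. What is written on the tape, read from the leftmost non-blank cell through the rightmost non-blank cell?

10

P | [0]001B   read 0 → write 0, move S, go to Q
Q | [0]001B   read 0 → write B, move R, go to Q
Q | B[0]01B   read 0 → write B, move R, go to Q
Q | BB[0]1B   read 0 → write B, move R, go to Q
Q | BBB[1]B   read 1 → write B, move R, go to S
S | BBBB[B]   read B → write 1, move L, go to R
R | BBB[B]1   read B → write 1, move R, go to P
P | BBB1[1]   read 1 → write 0, move S, go to H
H | BBB1[0]
The non-blank tape span at halt is 10.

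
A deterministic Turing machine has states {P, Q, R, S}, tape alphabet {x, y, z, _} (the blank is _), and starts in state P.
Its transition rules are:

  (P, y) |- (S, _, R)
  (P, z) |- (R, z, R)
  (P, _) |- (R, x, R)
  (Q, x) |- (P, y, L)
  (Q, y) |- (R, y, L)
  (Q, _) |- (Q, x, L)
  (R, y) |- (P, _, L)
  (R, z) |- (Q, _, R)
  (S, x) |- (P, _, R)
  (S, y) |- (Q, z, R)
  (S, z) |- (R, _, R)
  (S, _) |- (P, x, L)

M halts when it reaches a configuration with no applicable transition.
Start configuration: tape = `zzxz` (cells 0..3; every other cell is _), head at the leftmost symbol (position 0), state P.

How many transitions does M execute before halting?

5

state=P head=0 tape=[z]zxz   (P,z)→(R,z,R)
state=R head=1 tape=z[z]xz   (R,z)→(Q,_,R)
state=Q head=2 tape=z_[x]z   (Q,x)→(P,y,L)
state=P head=1 tape=z[_]yz   (P,_)→(R,x,R)
state=R head=2 tape=zx[y]z   (R,y)→(P,_,L)
state=P head=1 tape=z[x]_z
M halts after 5 transitions.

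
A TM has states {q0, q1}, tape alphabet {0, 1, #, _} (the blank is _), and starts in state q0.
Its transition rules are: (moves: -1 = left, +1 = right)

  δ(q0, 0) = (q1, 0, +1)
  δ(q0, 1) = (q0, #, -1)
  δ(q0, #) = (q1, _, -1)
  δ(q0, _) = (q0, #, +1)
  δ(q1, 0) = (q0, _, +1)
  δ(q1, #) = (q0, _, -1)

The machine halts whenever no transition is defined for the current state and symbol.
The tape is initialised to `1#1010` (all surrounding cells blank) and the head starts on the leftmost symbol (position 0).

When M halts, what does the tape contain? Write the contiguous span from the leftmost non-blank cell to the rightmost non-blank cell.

state=q0 head=0 tape=____[1]#1010   (q0,1)→(q0,#,-1)
state=q0 head=-1 tape=___[_]##1010   (q0,_)→(q0,#,+1)
state=q0 head=0 tape=___#[#]#1010   (q0,#)→(q1,_,-1)
state=q1 head=-1 tape=___[#]_#1010   (q1,#)→(q0,_,-1)
state=q0 head=-2 tape=__[_]__#1010   (q0,_)→(q0,#,+1)
state=q0 head=-1 tape=__#[_]_#1010   (q0,_)→(q0,#,+1)
state=q0 head=0 tape=__##[_]#1010   (q0,_)→(q0,#,+1)
state=q0 head=1 tape=__###[#]1010   (q0,#)→(q1,_,-1)
state=q1 head=0 tape=__##[#]_1010   (q1,#)→(q0,_,-1)
state=q0 head=-1 tape=__#[#]__1010   (q0,#)→(q1,_,-1)
state=q1 head=-2 tape=__[#]___1010   (q1,#)→(q0,_,-1)
state=q0 head=-3 tape=_[_]____1010   (q0,_)→(q0,#,+1)
state=q0 head=-2 tape=_#[_]___1010   (q0,_)→(q0,#,+1)
state=q0 head=-1 tape=_##[_]__1010   (q0,_)→(q0,#,+1)
state=q0 head=0 tape=_###[_]_1010   (q0,_)→(q0,#,+1)
state=q0 head=1 tape=_####[_]1010   (q0,_)→(q0,#,+1)
state=q0 head=2 tape=_#####[1]010   (q0,1)→(q0,#,-1)
state=q0 head=1 tape=_####[#]#010   (q0,#)→(q1,_,-1)
state=q1 head=0 tape=_###[#]_#010   (q1,#)→(q0,_,-1)
state=q0 head=-1 tape=_##[#]__#010   (q0,#)→(q1,_,-1)
state=q1 head=-2 tape=_#[#]___#010   (q1,#)→(q0,_,-1)
state=q0 head=-3 tape=_[#]____#010   (q0,#)→(q1,_,-1)
state=q1 head=-4 tape=[_]_____#010
The non-blank tape span at halt is #010.

#010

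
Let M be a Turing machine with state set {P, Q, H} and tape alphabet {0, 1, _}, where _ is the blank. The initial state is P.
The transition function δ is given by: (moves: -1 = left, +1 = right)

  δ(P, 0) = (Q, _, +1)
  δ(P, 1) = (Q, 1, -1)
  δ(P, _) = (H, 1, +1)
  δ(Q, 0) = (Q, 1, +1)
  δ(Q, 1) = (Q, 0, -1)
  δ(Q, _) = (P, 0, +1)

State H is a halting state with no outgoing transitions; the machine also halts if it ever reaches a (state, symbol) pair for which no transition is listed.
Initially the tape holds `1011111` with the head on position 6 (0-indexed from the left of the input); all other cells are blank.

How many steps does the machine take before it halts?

state=P head=6 tape=_101111[1]___   (P,1)→(Q,1,-1)
state=Q head=5 tape=_10111[1]1___   (Q,1)→(Q,0,-1)
state=Q head=4 tape=_1011[1]01___   (Q,1)→(Q,0,-1)
state=Q head=3 tape=_101[1]001___   (Q,1)→(Q,0,-1)
state=Q head=2 tape=_10[1]0001___   (Q,1)→(Q,0,-1)
state=Q head=1 tape=_1[0]00001___   (Q,0)→(Q,1,+1)
state=Q head=2 tape=_11[0]0001___   (Q,0)→(Q,1,+1)
state=Q head=3 tape=_111[0]001___   (Q,0)→(Q,1,+1)
state=Q head=4 tape=_1111[0]01___   (Q,0)→(Q,1,+1)
state=Q head=5 tape=_11111[0]1___   (Q,0)→(Q,1,+1)
state=Q head=6 tape=_111111[1]___   (Q,1)→(Q,0,-1)
state=Q head=5 tape=_11111[1]0___   (Q,1)→(Q,0,-1)
state=Q head=4 tape=_1111[1]00___   (Q,1)→(Q,0,-1)
state=Q head=3 tape=_111[1]000___   (Q,1)→(Q,0,-1)
state=Q head=2 tape=_11[1]0000___   (Q,1)→(Q,0,-1)
state=Q head=1 tape=_1[1]00000___   (Q,1)→(Q,0,-1)
state=Q head=0 tape=_[1]000000___   (Q,1)→(Q,0,-1)
state=Q head=-1 tape=[_]0000000___   (Q,_)→(P,0,+1)
state=P head=0 tape=0[0]000000___   (P,0)→(Q,_,+1)
state=Q head=1 tape=0_[0]00000___   (Q,0)→(Q,1,+1)
state=Q head=2 tape=0_1[0]0000___   (Q,0)→(Q,1,+1)
state=Q head=3 tape=0_11[0]000___   (Q,0)→(Q,1,+1)
state=Q head=4 tape=0_111[0]00___   (Q,0)→(Q,1,+1)
state=Q head=5 tape=0_1111[0]0___   (Q,0)→(Q,1,+1)
state=Q head=6 tape=0_11111[0]___   (Q,0)→(Q,1,+1)
state=Q head=7 tape=0_111111[_]__   (Q,_)→(P,0,+1)
state=P head=8 tape=0_1111110[_]_   (P,_)→(H,1,+1)
state=H head=9 tape=0_11111101[_]
M halts after 27 transitions.

27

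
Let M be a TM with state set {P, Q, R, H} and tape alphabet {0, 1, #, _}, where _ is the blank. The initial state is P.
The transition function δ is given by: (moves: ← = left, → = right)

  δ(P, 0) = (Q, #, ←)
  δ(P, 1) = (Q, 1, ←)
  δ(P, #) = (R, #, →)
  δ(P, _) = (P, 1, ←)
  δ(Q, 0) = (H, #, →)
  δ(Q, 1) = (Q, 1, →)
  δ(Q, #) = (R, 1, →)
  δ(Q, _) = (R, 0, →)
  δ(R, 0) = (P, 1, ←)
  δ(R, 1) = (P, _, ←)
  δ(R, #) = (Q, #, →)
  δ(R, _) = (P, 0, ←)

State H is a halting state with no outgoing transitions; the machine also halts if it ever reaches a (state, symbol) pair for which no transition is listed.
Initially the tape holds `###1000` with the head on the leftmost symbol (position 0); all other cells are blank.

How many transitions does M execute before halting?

state=P head=0 tape=__[#]##1000   (P,#)→(R,#,→)
state=R head=1 tape=__#[#]#1000   (R,#)→(Q,#,→)
state=Q head=2 tape=__##[#]1000   (Q,#)→(R,1,→)
state=R head=3 tape=__##1[1]000   (R,1)→(P,_,←)
state=P head=2 tape=__##[1]_000   (P,1)→(Q,1,←)
state=Q head=1 tape=__#[#]1_000   (Q,#)→(R,1,→)
state=R head=2 tape=__#1[1]_000   (R,1)→(P,_,←)
state=P head=1 tape=__#[1]__000   (P,1)→(Q,1,←)
state=Q head=0 tape=__[#]1__000   (Q,#)→(R,1,→)
state=R head=1 tape=__1[1]__000   (R,1)→(P,_,←)
state=P head=0 tape=__[1]___000   (P,1)→(Q,1,←)
state=Q head=-1 tape=_[_]1___000   (Q,_)→(R,0,→)
state=R head=0 tape=_0[1]___000   (R,1)→(P,_,←)
state=P head=-1 tape=_[0]____000   (P,0)→(Q,#,←)
state=Q head=-2 tape=[_]#____000   (Q,_)→(R,0,→)
state=R head=-1 tape=0[#]____000   (R,#)→(Q,#,→)
state=Q head=0 tape=0#[_]___000   (Q,_)→(R,0,→)
state=R head=1 tape=0#0[_]__000   (R,_)→(P,0,←)
state=P head=0 tape=0#[0]0__000   (P,0)→(Q,#,←)
state=Q head=-1 tape=0[#]#0__000   (Q,#)→(R,1,→)
state=R head=0 tape=01[#]0__000   (R,#)→(Q,#,→)
state=Q head=1 tape=01#[0]__000   (Q,0)→(H,#,→)
state=H head=2 tape=01##[_]_000
M halts after 22 transitions.

22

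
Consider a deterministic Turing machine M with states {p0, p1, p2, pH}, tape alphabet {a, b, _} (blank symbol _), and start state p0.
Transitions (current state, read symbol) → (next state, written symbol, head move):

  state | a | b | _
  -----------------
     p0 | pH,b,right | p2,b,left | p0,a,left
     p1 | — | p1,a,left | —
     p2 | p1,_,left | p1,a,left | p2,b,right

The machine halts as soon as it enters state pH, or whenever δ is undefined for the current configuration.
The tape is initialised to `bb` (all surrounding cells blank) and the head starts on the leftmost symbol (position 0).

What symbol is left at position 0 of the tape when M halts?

a

state=p0 head=0 tape=__[b]b   (p0,b)→(p2,b,left)
state=p2 head=-1 tape=_[_]bb   (p2,_)→(p2,b,right)
state=p2 head=0 tape=_b[b]b   (p2,b)→(p1,a,left)
state=p1 head=-1 tape=_[b]ab   (p1,b)→(p1,a,left)
state=p1 head=-2 tape=[_]aab
Cell 0 holds a when M halts.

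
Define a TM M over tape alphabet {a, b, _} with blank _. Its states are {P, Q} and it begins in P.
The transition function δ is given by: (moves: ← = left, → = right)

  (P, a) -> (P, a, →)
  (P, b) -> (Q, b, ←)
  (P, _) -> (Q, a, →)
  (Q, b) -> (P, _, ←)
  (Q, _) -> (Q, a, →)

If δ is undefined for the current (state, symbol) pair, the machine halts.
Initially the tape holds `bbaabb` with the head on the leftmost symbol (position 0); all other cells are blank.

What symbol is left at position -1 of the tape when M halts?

state=P head=0 tape=_[b]baabb   (P,b)→(Q,b,←)
state=Q head=-1 tape=[_]bbaabb   (Q,_)→(Q,a,→)
state=Q head=0 tape=a[b]baabb   (Q,b)→(P,_,←)
state=P head=-1 tape=[a]_baabb   (P,a)→(P,a,→)
state=P head=0 tape=a[_]baabb   (P,_)→(Q,a,→)
state=Q head=1 tape=aa[b]aabb   (Q,b)→(P,_,←)
state=P head=0 tape=a[a]_aabb   (P,a)→(P,a,→)
state=P head=1 tape=aa[_]aabb   (P,_)→(Q,a,→)
state=Q head=2 tape=aaa[a]abb
Cell -1 holds a when M halts.

a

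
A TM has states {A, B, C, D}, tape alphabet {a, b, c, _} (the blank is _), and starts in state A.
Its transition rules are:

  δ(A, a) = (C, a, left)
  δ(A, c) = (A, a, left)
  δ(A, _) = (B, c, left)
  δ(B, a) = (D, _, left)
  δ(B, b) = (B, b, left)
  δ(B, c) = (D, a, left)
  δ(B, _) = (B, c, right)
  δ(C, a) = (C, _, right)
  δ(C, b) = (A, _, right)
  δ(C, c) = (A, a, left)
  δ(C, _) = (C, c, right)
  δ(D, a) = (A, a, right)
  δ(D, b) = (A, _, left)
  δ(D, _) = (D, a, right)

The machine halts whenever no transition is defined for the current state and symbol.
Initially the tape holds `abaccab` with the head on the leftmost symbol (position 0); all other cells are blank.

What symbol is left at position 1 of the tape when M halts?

state=A head=0 tape=_[a]baccab   (A,a)→(C,a,left)
state=C head=-1 tape=[_]abaccab   (C,_)→(C,c,right)
state=C head=0 tape=c[a]baccab   (C,a)→(C,_,right)
state=C head=1 tape=c_[b]accab   (C,b)→(A,_,right)
state=A head=2 tape=c__[a]ccab   (A,a)→(C,a,left)
state=C head=1 tape=c_[_]accab   (C,_)→(C,c,right)
state=C head=2 tape=c_c[a]ccab   (C,a)→(C,_,right)
state=C head=3 tape=c_c_[c]cab   (C,c)→(A,a,left)
state=A head=2 tape=c_c[_]acab   (A,_)→(B,c,left)
state=B head=1 tape=c_[c]cacab   (B,c)→(D,a,left)
state=D head=0 tape=c[_]acacab   (D,_)→(D,a,right)
state=D head=1 tape=ca[a]cacab   (D,a)→(A,a,right)
state=A head=2 tape=caa[c]acab   (A,c)→(A,a,left)
state=A head=1 tape=ca[a]aacab   (A,a)→(C,a,left)
state=C head=0 tape=c[a]aaacab   (C,a)→(C,_,right)
state=C head=1 tape=c_[a]aacab   (C,a)→(C,_,right)
state=C head=2 tape=c__[a]acab   (C,a)→(C,_,right)
state=C head=3 tape=c___[a]cab   (C,a)→(C,_,right)
state=C head=4 tape=c____[c]ab   (C,c)→(A,a,left)
state=A head=3 tape=c___[_]aab   (A,_)→(B,c,left)
state=B head=2 tape=c__[_]caab   (B,_)→(B,c,right)
state=B head=3 tape=c__c[c]aab   (B,c)→(D,a,left)
state=D head=2 tape=c__[c]aaab
Cell 1 holds _ when M halts.

_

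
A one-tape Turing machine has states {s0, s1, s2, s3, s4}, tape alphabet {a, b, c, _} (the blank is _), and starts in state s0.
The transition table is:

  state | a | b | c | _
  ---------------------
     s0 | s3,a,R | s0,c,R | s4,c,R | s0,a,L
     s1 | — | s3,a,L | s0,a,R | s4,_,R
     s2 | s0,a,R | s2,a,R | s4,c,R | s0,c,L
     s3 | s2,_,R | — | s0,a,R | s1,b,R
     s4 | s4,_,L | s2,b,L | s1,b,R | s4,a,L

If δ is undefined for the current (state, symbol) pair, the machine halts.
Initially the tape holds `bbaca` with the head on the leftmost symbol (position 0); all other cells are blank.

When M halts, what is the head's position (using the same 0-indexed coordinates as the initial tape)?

9

s0 | [b]baca_____   read b → write c, move R, go to s0
s0 | c[b]aca_____   read b → write c, move R, go to s0
s0 | cc[a]ca_____   read a → write a, move R, go to s3
s3 | cca[c]a_____   read c → write a, move R, go to s0
s0 | ccaa[a]_____   read a → write a, move R, go to s3
s3 | ccaaa[_]____   read _ → write b, move R, go to s1
s1 | ccaaab[_]___   read _ → write _, move R, go to s4
s4 | ccaaab_[_]__   read _ → write a, move L, go to s4
s4 | ccaaab[_]a__   read _ → write a, move L, go to s4
s4 | ccaaa[b]aa__   read b → write b, move L, go to s2
s2 | ccaa[a]baa__   read a → write a, move R, go to s0
s0 | ccaaa[b]aa__   read b → write c, move R, go to s0
s0 | ccaaac[a]a__   read a → write a, move R, go to s3
s3 | ccaaaca[a]__   read a → write _, move R, go to s2
s2 | ccaaaca_[_]_   read _ → write c, move L, go to s0
s0 | ccaaaca[_]c_   read _ → write a, move L, go to s0
s0 | ccaaac[a]ac_   read a → write a, move R, go to s3
s3 | ccaaaca[a]c_   read a → write _, move R, go to s2
s2 | ccaaaca_[c]_   read c → write c, move R, go to s4
s4 | ccaaaca_c[_]   read _ → write a, move L, go to s4
s4 | ccaaaca_[c]a   read c → write b, move R, go to s1
s1 | ccaaaca_b[a]
At halt the head is at cell 9.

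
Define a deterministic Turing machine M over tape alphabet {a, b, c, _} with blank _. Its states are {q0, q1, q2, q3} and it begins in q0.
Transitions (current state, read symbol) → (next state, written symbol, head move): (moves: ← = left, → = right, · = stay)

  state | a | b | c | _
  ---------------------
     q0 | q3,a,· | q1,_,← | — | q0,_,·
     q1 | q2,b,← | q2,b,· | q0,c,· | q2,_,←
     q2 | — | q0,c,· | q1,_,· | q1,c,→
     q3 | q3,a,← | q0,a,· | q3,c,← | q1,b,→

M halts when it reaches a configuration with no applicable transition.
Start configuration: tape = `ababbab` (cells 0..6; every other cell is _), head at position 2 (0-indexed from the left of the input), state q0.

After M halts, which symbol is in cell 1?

q0 | _ab[a]bbab   read a → write a, move ·, go to q3
q3 | _ab[a]bbab   read a → write a, move ←, go to q3
q3 | _a[b]abbab   read b → write a, move ·, go to q0
q0 | _a[a]abbab   read a → write a, move ·, go to q3
q3 | _a[a]abbab   read a → write a, move ←, go to q3
q3 | _[a]aabbab   read a → write a, move ←, go to q3
q3 | [_]aaabbab   read _ → write b, move →, go to q1
q1 | b[a]aabbab   read a → write b, move ←, go to q2
q2 | [b]baabbab   read b → write c, move ·, go to q0
q0 | [c]baabbab
Cell 1 holds a when M halts.

a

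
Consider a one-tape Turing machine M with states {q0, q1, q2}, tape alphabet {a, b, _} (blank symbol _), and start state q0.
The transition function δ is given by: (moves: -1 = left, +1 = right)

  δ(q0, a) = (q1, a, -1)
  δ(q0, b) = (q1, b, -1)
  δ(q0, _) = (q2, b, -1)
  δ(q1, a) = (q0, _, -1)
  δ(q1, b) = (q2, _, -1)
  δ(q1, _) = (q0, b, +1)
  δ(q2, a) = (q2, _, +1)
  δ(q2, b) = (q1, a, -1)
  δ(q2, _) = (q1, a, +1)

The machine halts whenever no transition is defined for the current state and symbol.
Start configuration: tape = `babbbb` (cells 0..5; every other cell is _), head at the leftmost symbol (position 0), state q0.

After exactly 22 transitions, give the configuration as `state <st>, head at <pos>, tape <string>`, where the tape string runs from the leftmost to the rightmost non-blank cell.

state=q0 head=0 tape=__[b]abbbb   (q0,b)→(q1,b,-1)
state=q1 head=-1 tape=_[_]babbbb   (q1,_)→(q0,b,+1)
state=q0 head=0 tape=_b[b]abbbb   (q0,b)→(q1,b,-1)
state=q1 head=-1 tape=_[b]babbbb   (q1,b)→(q2,_,-1)
state=q2 head=-2 tape=[_]_babbbb   (q2,_)→(q1,a,+1)
state=q1 head=-1 tape=a[_]babbbb   (q1,_)→(q0,b,+1)
state=q0 head=0 tape=ab[b]abbbb   (q0,b)→(q1,b,-1)
state=q1 head=-1 tape=a[b]babbbb   (q1,b)→(q2,_,-1)
state=q2 head=-2 tape=[a]_babbbb   (q2,a)→(q2,_,+1)
state=q2 head=-1 tape=_[_]babbbb   (q2,_)→(q1,a,+1)
state=q1 head=0 tape=_a[b]abbbb   (q1,b)→(q2,_,-1)
state=q2 head=-1 tape=_[a]_abbbb   (q2,a)→(q2,_,+1)
state=q2 head=0 tape=__[_]abbbb   (q2,_)→(q1,a,+1)
state=q1 head=1 tape=__a[a]bbbb   (q1,a)→(q0,_,-1)
state=q0 head=0 tape=__[a]_bbbb   (q0,a)→(q1,a,-1)
state=q1 head=-1 tape=_[_]a_bbbb   (q1,_)→(q0,b,+1)
state=q0 head=0 tape=_b[a]_bbbb   (q0,a)→(q1,a,-1)
state=q1 head=-1 tape=_[b]a_bbbb   (q1,b)→(q2,_,-1)
state=q2 head=-2 tape=[_]_a_bbbb   (q2,_)→(q1,a,+1)
state=q1 head=-1 tape=a[_]a_bbbb   (q1,_)→(q0,b,+1)
state=q0 head=0 tape=ab[a]_bbbb   (q0,a)→(q1,a,-1)
state=q1 head=-1 tape=a[b]a_bbbb   (q1,b)→(q2,_,-1)
state=q2 head=-2 tape=[a]_a_bbbb
After 22 steps: state q2, head at -2, tape a_a_bbbb.

state q2, head at -2, tape a_a_bbbb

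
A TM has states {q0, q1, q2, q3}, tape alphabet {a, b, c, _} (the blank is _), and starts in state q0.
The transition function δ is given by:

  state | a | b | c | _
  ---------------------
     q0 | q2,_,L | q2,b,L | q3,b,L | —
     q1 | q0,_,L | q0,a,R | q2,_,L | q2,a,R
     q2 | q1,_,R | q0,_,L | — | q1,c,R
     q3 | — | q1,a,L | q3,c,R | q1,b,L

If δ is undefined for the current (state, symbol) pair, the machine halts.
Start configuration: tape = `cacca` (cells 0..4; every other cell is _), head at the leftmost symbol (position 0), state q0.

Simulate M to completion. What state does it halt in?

q0 | ___[c]acca   read c → write b, move L, go to q3
q3 | __[_]bacca   read _ → write b, move L, go to q1
q1 | _[_]bbacca   read _ → write a, move R, go to q2
q2 | _a[b]bacca   read b → write _, move L, go to q0
q0 | _[a]_bacca   read a → write _, move L, go to q2
q2 | [_]__bacca   read _ → write c, move R, go to q1
q1 | c[_]_bacca   read _ → write a, move R, go to q2
q2 | ca[_]bacca   read _ → write c, move R, go to q1
q1 | cac[b]acca   read b → write a, move R, go to q0
q0 | caca[a]cca   read a → write _, move L, go to q2
q2 | cac[a]_cca   read a → write _, move R, go to q1
q1 | cac_[_]cca   read _ → write a, move R, go to q2
q2 | cac_a[c]ca
No transition is defined for (q2, c); M halts in state q2.

q2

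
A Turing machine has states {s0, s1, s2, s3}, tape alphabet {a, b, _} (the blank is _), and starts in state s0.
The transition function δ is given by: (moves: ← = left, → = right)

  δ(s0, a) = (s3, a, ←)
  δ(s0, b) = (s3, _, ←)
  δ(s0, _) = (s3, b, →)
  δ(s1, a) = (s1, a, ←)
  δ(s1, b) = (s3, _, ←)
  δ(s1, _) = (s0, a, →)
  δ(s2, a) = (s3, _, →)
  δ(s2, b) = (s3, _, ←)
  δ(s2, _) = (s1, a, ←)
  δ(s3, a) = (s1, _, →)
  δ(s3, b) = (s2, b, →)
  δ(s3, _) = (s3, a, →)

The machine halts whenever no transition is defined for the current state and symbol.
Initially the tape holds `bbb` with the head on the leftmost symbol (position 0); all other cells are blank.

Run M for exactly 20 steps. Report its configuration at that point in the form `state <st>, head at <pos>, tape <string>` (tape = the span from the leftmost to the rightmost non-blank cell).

state s1, head at 2, tape a__a

s0 | _[b]bb   read b → write _, move ←, go to s3
s3 | [_]_bb   read _ → write a, move →, go to s3
s3 | a[_]bb   read _ → write a, move →, go to s3
s3 | aa[b]b   read b → write b, move →, go to s2
s2 | aab[b]   read b → write _, move ←, go to s3
s3 | aa[b]_   read b → write b, move →, go to s2
s2 | aab[_]   read _ → write a, move ←, go to s1
s1 | aa[b]a   read b → write _, move ←, go to s3
s3 | a[a]_a   read a → write _, move →, go to s1
s1 | a_[_]a   read _ → write a, move →, go to s0
s0 | a_a[a]   read a → write a, move ←, go to s3
s3 | a_[a]a   read a → write _, move →, go to s1
s1 | a__[a]   read a → write a, move ←, go to s1
s1 | a_[_]a   read _ → write a, move →, go to s0
s0 | a_a[a]   read a → write a, move ←, go to s3
s3 | a_[a]a   read a → write _, move →, go to s1
s1 | a__[a]   read a → write a, move ←, go to s1
s1 | a_[_]a   read _ → write a, move →, go to s0
s0 | a_a[a]   read a → write a, move ←, go to s3
s3 | a_[a]a   read a → write _, move →, go to s1
s1 | a__[a]
After 20 steps: state s1, head at 2, tape a__a.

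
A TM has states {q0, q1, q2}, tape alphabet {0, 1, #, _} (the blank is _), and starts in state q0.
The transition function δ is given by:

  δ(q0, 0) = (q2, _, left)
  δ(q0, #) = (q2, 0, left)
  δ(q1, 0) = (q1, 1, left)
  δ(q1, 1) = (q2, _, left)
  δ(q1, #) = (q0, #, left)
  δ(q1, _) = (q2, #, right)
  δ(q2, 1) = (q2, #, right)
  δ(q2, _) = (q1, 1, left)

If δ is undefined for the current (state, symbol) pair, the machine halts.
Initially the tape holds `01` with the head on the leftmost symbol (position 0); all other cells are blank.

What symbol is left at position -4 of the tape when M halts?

q0 | ____[0]1   read 0 → write _, move left, go to q2
q2 | ___[_]_1   read _ → write 1, move left, go to q1
q1 | __[_]1_1   read _ → write #, move right, go to q2
q2 | __#[1]_1   read 1 → write #, move right, go to q2
q2 | __##[_]1   read _ → write 1, move left, go to q1
q1 | __#[#]11   read # → write #, move left, go to q0
q0 | __[#]#11   read # → write 0, move left, go to q2
q2 | _[_]0#11   read _ → write 1, move left, go to q1
q1 | [_]10#11   read _ → write #, move right, go to q2
q2 | #[1]0#11   read 1 → write #, move right, go to q2
q2 | ##[0]#11
Cell -4 holds # when M halts.

#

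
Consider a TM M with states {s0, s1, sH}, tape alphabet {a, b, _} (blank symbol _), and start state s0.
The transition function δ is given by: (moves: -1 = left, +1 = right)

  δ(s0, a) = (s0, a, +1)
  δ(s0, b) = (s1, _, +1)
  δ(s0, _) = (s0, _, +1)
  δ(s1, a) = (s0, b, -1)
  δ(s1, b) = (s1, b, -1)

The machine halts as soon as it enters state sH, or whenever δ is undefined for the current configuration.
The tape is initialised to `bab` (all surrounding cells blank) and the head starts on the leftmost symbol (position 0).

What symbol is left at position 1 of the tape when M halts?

_

state=s0 head=0 tape=[b]ab   (s0,b)→(s1,_,+1)
state=s1 head=1 tape=_[a]b   (s1,a)→(s0,b,-1)
state=s0 head=0 tape=[_]bb   (s0,_)→(s0,_,+1)
state=s0 head=1 tape=_[b]b   (s0,b)→(s1,_,+1)
state=s1 head=2 tape=__[b]   (s1,b)→(s1,b,-1)
state=s1 head=1 tape=_[_]b
Cell 1 holds _ when M halts.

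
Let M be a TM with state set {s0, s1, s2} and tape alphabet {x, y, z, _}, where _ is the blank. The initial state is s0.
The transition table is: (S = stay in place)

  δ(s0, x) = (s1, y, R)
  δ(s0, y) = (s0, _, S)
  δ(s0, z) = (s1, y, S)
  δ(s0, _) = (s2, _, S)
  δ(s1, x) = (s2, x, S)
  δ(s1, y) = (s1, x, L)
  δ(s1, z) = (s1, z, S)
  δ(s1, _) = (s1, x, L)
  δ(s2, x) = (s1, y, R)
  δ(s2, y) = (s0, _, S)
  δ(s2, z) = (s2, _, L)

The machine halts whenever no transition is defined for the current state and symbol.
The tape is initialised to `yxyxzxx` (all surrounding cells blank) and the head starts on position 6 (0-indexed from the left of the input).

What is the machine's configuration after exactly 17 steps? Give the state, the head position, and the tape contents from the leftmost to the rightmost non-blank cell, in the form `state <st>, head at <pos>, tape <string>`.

state=s0 head=6 tape=yxyxzx[x]__   (s0,x)→(s1,y,R)
state=s1 head=7 tape=yxyxzxy[_]_   (s1,_)→(s1,x,L)
state=s1 head=6 tape=yxyxzx[y]x_   (s1,y)→(s1,x,L)
state=s1 head=5 tape=yxyxz[x]xx_   (s1,x)→(s2,x,S)
state=s2 head=5 tape=yxyxz[x]xx_   (s2,x)→(s1,y,R)
state=s1 head=6 tape=yxyxzy[x]x_   (s1,x)→(s2,x,S)
state=s2 head=6 tape=yxyxzy[x]x_   (s2,x)→(s1,y,R)
state=s1 head=7 tape=yxyxzyy[x]_   (s1,x)→(s2,x,S)
state=s2 head=7 tape=yxyxzyy[x]_   (s2,x)→(s1,y,R)
state=s1 head=8 tape=yxyxzyyy[_]   (s1,_)→(s1,x,L)
state=s1 head=7 tape=yxyxzyy[y]x   (s1,y)→(s1,x,L)
state=s1 head=6 tape=yxyxzy[y]xx   (s1,y)→(s1,x,L)
state=s1 head=5 tape=yxyxz[y]xxx   (s1,y)→(s1,x,L)
state=s1 head=4 tape=yxyx[z]xxxx   (s1,z)→(s1,z,S)
state=s1 head=4 tape=yxyx[z]xxxx   (s1,z)→(s1,z,S)
state=s1 head=4 tape=yxyx[z]xxxx   (s1,z)→(s1,z,S)
state=s1 head=4 tape=yxyx[z]xxxx   (s1,z)→(s1,z,S)
state=s1 head=4 tape=yxyx[z]xxxx
After 17 steps: state s1, head at 4, tape yxyxzxxxx.

state s1, head at 4, tape yxyxzxxxx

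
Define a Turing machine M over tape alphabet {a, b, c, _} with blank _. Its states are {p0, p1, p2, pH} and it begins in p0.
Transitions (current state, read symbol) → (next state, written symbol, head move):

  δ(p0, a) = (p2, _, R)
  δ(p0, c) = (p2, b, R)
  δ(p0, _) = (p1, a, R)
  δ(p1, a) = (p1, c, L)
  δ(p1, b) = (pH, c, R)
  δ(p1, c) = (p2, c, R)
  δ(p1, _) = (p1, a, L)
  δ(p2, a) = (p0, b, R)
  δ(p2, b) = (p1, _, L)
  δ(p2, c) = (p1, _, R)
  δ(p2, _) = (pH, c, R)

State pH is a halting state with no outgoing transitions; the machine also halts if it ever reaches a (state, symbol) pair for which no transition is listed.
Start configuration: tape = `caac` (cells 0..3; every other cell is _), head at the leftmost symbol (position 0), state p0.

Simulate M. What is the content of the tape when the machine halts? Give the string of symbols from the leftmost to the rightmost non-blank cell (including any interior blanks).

p0 | [c]aac_   read c → write b, move R, go to p2
p2 | b[a]ac_   read a → write b, move R, go to p0
p0 | bb[a]c_   read a → write _, move R, go to p2
p2 | bb_[c]_   read c → write _, move R, go to p1
p1 | bb__[_]   read _ → write a, move L, go to p1
p1 | bb_[_]a   read _ → write a, move L, go to p1
p1 | bb[_]aa   read _ → write a, move L, go to p1
p1 | b[b]aaa   read b → write c, move R, go to pH
pH | bc[a]aa
The non-blank tape span at halt is bcaaa.

bcaaa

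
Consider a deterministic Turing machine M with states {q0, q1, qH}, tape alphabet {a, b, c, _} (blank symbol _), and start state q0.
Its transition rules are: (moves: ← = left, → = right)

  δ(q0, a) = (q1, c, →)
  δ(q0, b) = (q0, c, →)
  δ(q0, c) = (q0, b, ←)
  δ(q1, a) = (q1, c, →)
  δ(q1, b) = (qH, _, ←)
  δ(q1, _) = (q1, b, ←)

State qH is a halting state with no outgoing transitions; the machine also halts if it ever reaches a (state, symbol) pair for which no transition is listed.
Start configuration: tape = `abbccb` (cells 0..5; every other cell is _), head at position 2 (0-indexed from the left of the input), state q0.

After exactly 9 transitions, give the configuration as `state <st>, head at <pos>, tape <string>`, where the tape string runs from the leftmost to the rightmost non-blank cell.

state=q0 head=2 tape=ab[b]ccb   (q0,b)→(q0,c,→)
state=q0 head=3 tape=abc[c]cb   (q0,c)→(q0,b,←)
state=q0 head=2 tape=ab[c]bcb   (q0,c)→(q0,b,←)
state=q0 head=1 tape=a[b]bbcb   (q0,b)→(q0,c,→)
state=q0 head=2 tape=ac[b]bcb   (q0,b)→(q0,c,→)
state=q0 head=3 tape=acc[b]cb   (q0,b)→(q0,c,→)
state=q0 head=4 tape=accc[c]b   (q0,c)→(q0,b,←)
state=q0 head=3 tape=acc[c]bb   (q0,c)→(q0,b,←)
state=q0 head=2 tape=ac[c]bbb   (q0,c)→(q0,b,←)
state=q0 head=1 tape=a[c]bbbb
After 9 steps: state q0, head at 1, tape acbbbb.

state q0, head at 1, tape acbbbb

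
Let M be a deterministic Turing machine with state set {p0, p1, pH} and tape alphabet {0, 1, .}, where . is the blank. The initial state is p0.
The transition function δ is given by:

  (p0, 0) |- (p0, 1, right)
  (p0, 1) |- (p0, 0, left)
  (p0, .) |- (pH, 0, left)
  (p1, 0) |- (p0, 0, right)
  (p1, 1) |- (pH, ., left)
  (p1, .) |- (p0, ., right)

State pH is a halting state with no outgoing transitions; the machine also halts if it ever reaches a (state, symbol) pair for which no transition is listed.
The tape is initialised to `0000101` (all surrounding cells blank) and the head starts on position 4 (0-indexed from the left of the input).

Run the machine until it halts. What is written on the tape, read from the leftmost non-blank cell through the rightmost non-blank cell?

p0 | 0000[1]01.   read 1 → write 0, move left, go to p0
p0 | 000[0]001.   read 0 → write 1, move right, go to p0
p0 | 0001[0]01.   read 0 → write 1, move right, go to p0
p0 | 00011[0]1.   read 0 → write 1, move right, go to p0
p0 | 000111[1].   read 1 → write 0, move left, go to p0
p0 | 00011[1]0.   read 1 → write 0, move left, go to p0
p0 | 0001[1]00.   read 1 → write 0, move left, go to p0
p0 | 000[1]000.   read 1 → write 0, move left, go to p0
p0 | 00[0]0000.   read 0 → write 1, move right, go to p0
p0 | 001[0]000.   read 0 → write 1, move right, go to p0
p0 | 0011[0]00.   read 0 → write 1, move right, go to p0
p0 | 00111[0]0.   read 0 → write 1, move right, go to p0
p0 | 001111[0].   read 0 → write 1, move right, go to p0
p0 | 0011111[.]   read . → write 0, move left, go to pH
pH | 001111[1]0
The non-blank tape span at halt is 00111110.

00111110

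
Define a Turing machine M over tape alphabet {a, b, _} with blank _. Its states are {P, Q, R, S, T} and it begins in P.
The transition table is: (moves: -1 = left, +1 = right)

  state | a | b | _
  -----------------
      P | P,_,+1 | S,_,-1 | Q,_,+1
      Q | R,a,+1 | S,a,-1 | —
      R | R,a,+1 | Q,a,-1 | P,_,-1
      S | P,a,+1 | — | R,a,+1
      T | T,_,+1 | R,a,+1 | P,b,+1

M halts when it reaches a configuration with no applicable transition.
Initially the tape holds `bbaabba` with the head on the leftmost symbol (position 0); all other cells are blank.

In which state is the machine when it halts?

Q

P | _[b]baabba__   read b → write _, move -1, go to S
S | [_]_baabba__   read _ → write a, move +1, go to R
R | a[_]baabba__   read _ → write _, move -1, go to P
P | [a]_baabba__   read a → write _, move +1, go to P
P | _[_]baabba__   read _ → write _, move +1, go to Q
Q | __[b]aabba__   read b → write a, move -1, go to S
S | _[_]aaabba__   read _ → write a, move +1, go to R
R | _a[a]aabba__   read a → write a, move +1, go to R
R | _aa[a]abba__   read a → write a, move +1, go to R
R | _aaa[a]bba__   read a → write a, move +1, go to R
R | _aaaa[b]ba__   read b → write a, move -1, go to Q
Q | _aaa[a]aba__   read a → write a, move +1, go to R
R | _aaaa[a]ba__   read a → write a, move +1, go to R
R | _aaaaa[b]a__   read b → write a, move -1, go to Q
Q | _aaaa[a]aa__   read a → write a, move +1, go to R
R | _aaaaa[a]a__   read a → write a, move +1, go to R
R | _aaaaaa[a]__   read a → write a, move +1, go to R
R | _aaaaaaa[_]_   read _ → write _, move -1, go to P
P | _aaaaaa[a]__   read a → write _, move +1, go to P
P | _aaaaaa_[_]_   read _ → write _, move +1, go to Q
Q | _aaaaaa__[_]
No transition is defined for (Q, _); M halts in state Q.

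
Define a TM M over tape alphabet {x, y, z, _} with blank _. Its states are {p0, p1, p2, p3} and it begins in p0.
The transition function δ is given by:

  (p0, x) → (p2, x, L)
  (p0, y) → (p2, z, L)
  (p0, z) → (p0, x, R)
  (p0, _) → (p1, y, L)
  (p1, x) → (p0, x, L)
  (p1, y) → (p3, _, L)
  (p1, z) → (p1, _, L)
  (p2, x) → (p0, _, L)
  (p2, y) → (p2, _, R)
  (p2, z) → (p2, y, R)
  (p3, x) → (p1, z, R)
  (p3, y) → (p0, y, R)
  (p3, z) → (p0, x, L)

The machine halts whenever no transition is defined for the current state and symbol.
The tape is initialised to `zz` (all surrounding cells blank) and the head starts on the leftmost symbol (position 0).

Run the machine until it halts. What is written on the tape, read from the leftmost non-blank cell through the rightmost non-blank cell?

state=p0 head=0 tape=_[z]z_   (p0,z)→(p0,x,R)
state=p0 head=1 tape=_x[z]_   (p0,z)→(p0,x,R)
state=p0 head=2 tape=_xx[_]   (p0,_)→(p1,y,L)
state=p1 head=1 tape=_x[x]y   (p1,x)→(p0,x,L)
state=p0 head=0 tape=_[x]xy   (p0,x)→(p2,x,L)
state=p2 head=-1 tape=[_]xxy
The non-blank tape span at halt is xxy.

xxy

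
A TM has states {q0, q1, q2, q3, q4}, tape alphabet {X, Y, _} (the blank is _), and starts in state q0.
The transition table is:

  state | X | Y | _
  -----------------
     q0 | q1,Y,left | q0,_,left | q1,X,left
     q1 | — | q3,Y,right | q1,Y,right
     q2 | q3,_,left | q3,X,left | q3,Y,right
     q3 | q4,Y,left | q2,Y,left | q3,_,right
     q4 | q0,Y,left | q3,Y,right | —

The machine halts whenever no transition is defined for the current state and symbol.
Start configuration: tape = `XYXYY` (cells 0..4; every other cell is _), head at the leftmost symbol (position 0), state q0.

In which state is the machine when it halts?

state=q0 head=0 tape=___[X]YXYY   (q0,X)→(q1,Y,left)
state=q1 head=-1 tape=__[_]YYXYY   (q1,_)→(q1,Y,right)
state=q1 head=0 tape=__Y[Y]YXYY   (q1,Y)→(q3,Y,right)
state=q3 head=1 tape=__YY[Y]XYY   (q3,Y)→(q2,Y,left)
state=q2 head=0 tape=__Y[Y]YXYY   (q2,Y)→(q3,X,left)
state=q3 head=-1 tape=__[Y]XYXYY   (q3,Y)→(q2,Y,left)
state=q2 head=-2 tape=_[_]YXYXYY   (q2,_)→(q3,Y,right)
state=q3 head=-1 tape=_Y[Y]XYXYY   (q3,Y)→(q2,Y,left)
state=q2 head=-2 tape=_[Y]YXYXYY   (q2,Y)→(q3,X,left)
state=q3 head=-3 tape=[_]XYXYXYY   (q3,_)→(q3,_,right)
state=q3 head=-2 tape=_[X]YXYXYY   (q3,X)→(q4,Y,left)
state=q4 head=-3 tape=[_]YYXYXYY
No transition is defined for (q4, _); M halts in state q4.

q4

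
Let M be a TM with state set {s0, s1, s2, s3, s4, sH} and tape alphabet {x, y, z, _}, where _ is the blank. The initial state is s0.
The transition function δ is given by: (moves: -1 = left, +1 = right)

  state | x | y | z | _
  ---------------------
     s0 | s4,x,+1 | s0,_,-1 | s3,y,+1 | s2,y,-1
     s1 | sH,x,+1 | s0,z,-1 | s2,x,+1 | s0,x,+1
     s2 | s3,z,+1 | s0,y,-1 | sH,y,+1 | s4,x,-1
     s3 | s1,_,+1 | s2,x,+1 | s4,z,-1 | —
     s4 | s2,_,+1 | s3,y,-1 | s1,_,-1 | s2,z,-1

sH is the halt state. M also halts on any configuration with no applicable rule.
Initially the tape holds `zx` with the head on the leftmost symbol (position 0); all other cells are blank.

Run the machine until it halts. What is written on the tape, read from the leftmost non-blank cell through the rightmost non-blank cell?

y_z_z

state=s0 head=0 tape=[z]x____   (s0,z)→(s3,y,+1)
state=s3 head=1 tape=y[x]____   (s3,x)→(s1,_,+1)
state=s1 head=2 tape=y_[_]___   (s1,_)→(s0,x,+1)
state=s0 head=3 tape=y_x[_]__   (s0,_)→(s2,y,-1)
state=s2 head=2 tape=y_[x]y__   (s2,x)→(s3,z,+1)
state=s3 head=3 tape=y_z[y]__   (s3,y)→(s2,x,+1)
state=s2 head=4 tape=y_zx[_]_   (s2,_)→(s4,x,-1)
state=s4 head=3 tape=y_z[x]x_   (s4,x)→(s2,_,+1)
state=s2 head=4 tape=y_z_[x]_   (s2,x)→(s3,z,+1)
state=s3 head=5 tape=y_z_z[_]
The non-blank tape span at halt is y_z_z.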